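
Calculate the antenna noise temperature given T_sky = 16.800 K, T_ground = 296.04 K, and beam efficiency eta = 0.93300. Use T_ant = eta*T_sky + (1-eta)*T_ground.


T_ant = 0.93300 * 16.800 + (1 - 0.93300) * 296.04 = 35.51 K

35.51 K


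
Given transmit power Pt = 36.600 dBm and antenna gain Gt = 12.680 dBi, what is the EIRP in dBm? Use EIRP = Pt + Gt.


EIRP = Pt + Gt = 36.600 + 12.680 = 49.28 dBm

49.28 dBm


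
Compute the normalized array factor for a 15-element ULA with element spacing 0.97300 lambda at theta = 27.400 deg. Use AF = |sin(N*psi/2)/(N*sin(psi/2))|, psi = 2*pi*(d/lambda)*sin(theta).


psi = 2*pi*0.97300*sin(27.400 deg) = 2.813449 rad
AF = |sin(15*2.813449/2) / (15*sin(2.813449/2))| = 0.05252

0.05252


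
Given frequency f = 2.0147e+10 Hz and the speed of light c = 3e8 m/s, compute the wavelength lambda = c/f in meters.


lambda = c / f = 3.0000e+08 / 2.0147e+10 = 0.01489 m

0.01489 m


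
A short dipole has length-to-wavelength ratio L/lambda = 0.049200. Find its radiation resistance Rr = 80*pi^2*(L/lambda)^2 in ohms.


Rr = 80 * pi^2 * (0.049200)^2 = 80 * 9.869604 * 2.420640e-03 = 1.911 ohm

1.911 ohm


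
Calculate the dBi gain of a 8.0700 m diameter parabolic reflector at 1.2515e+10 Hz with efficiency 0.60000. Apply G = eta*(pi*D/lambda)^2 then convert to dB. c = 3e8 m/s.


lambda = c / f = 3.0000e+08 / 1.2515e+10 = 0.02397123 m
G_linear = 0.60000 * (pi * 8.0700 / 0.02397123)^2 = 671146.7
G_dBi = 10 * log10(671146.7) = 58.27 dBi

58.27 dBi


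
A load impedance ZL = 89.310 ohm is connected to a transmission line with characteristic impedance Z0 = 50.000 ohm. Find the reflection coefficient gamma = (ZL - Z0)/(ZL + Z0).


gamma = (89.310 - 50.000) / (89.310 + 50.000) = 0.2822

0.2822


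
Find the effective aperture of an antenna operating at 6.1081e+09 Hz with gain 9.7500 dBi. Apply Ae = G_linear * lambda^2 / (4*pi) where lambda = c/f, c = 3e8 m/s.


lambda = c / f = 3.0000e+08 / 6.1081e+09 = 0.04911511 m
G_linear = 10^(9.7500/10) = 9.440609
Ae = G_linear * lambda^2 / (4*pi) = 9.440609 * 0.04911511^2 / (4*pi) = 1.812e-03 m^2

1.812e-03 m^2


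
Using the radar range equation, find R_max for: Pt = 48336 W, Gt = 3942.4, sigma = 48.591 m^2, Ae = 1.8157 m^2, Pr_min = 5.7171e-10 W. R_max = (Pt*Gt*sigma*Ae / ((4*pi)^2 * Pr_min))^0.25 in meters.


R^4 = 48336*3942.4*48.591*1.8157 / ((4*pi)^2 * 5.7171e-10) = 1.862241e+17
R_max = 1.862241e+17^0.25 = 20773 m

20773 m


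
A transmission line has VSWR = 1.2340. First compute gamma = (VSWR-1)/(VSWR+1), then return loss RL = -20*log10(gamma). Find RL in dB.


gamma = (1.2340 - 1) / (1.2340 + 1) = 0.1047449
RL = -20 * log10(0.1047449) = 19.60 dB

19.60 dB


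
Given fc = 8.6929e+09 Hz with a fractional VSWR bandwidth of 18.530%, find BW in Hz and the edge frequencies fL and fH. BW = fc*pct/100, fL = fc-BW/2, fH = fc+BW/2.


BW = 8.6929e+09 * 18.530/100 = 1.610794e+09 Hz
fL = 8.6929e+09 - 1.610794e+09/2 = 7.888e+09 Hz
fH = 8.6929e+09 + 1.610794e+09/2 = 9.498e+09 Hz

BW=1.611e+09 Hz, fL=7.888e+09 Hz, fH=9.498e+09 Hz


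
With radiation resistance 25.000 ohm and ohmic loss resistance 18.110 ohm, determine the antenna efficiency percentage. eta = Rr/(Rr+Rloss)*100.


eta = 25.000 / (25.000 + 18.110) * 100 = 57.99%

57.99%


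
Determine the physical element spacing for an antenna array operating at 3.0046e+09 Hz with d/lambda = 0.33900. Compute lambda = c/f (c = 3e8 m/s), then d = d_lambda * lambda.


lambda = c / f = 3.0000e+08 / 3.0046e+09 = 0.09984690 m
d = 0.33900 * 0.09984690 = 0.03385 m

0.03385 m


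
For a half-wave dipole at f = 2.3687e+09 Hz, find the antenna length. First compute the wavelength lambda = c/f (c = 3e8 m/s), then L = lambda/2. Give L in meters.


lambda = c / f = 3.0000e+08 / 2.3687e+09 = 0.1266517 m
L = lambda / 2 = 0.1266517 / 2 = 0.06333 m

0.06333 m


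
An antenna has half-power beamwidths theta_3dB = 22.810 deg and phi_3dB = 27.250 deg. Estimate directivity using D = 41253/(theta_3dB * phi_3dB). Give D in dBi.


D_linear = 41253 / (22.810 * 27.250) = 66.36877
D_dBi = 10 * log10(66.36877) = 18.22 dBi

18.22 dBi


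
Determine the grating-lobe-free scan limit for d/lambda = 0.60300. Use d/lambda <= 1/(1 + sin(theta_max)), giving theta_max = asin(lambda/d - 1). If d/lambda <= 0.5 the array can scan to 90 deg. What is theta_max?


lambda/d - 1 = 1/0.60300 - 1 = 0.6583748
theta_max = asin(0.6583748) = 41.18 deg

41.18 deg


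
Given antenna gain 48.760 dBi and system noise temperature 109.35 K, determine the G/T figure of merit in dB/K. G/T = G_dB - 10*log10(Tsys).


G/T = 48.760 - 10*log10(109.35) = 48.760 - 20.38819 = 28.37 dB/K

28.37 dB/K


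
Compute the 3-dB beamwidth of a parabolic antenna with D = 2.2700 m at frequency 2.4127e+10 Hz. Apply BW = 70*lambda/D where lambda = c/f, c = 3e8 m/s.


lambda = c / f = 3.0000e+08 / 2.4127e+10 = 0.01243420 m
BW = 70 * 0.01243420 / 2.2700 = 0.3834 deg

0.3834 deg


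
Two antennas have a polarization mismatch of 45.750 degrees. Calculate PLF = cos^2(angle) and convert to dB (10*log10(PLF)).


PLF_linear = cos^2(45.750 deg) = 0.4869115
PLF_dB = 10 * log10(0.4869115) = -3.125 dB

-3.125 dB


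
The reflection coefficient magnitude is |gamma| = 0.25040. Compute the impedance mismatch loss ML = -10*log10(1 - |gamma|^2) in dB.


ML = -10 * log10(1 - 0.25040^2) = -10 * log10(0.93729984) = 0.2812 dB

0.2812 dB


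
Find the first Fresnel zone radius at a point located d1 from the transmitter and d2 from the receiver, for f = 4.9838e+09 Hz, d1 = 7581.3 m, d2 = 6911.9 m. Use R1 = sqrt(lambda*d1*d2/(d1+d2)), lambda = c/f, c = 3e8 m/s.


lambda = c / f = 3.0000e+08 / 4.9838e+09 = 0.06019503 m
R1 = sqrt(0.06019503 * 7581.3 * 6911.9 / (7581.3 + 6911.9)) = 14.75 m

14.75 m


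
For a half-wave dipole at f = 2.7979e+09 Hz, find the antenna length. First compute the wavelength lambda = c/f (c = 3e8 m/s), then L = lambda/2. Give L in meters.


lambda = c / f = 3.0000e+08 / 2.7979e+09 = 0.1072233 m
L = lambda / 2 = 0.1072233 / 2 = 0.05361 m

0.05361 m


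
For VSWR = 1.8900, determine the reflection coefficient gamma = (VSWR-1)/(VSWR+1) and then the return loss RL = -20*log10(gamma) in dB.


gamma = (1.8900 - 1) / (1.8900 + 1) = 0.3079585
RL = -20 * log10(0.3079585) = 10.23 dB

10.23 dB


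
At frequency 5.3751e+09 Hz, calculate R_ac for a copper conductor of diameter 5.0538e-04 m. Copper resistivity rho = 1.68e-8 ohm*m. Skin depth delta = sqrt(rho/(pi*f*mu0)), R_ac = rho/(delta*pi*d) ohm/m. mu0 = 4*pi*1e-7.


delta = sqrt(1.68e-8 / (pi * 5.3751e+09 * 4*pi*1e-7)) = 8.897777e-07 m
R_ac = 1.68e-8 / (8.897777e-07 * pi * 5.0538e-04) = 11.89 ohm/m

11.89 ohm/m


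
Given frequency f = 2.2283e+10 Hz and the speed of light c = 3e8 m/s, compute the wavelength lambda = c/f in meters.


lambda = c / f = 3.0000e+08 / 2.2283e+10 = 0.01346 m

0.01346 m


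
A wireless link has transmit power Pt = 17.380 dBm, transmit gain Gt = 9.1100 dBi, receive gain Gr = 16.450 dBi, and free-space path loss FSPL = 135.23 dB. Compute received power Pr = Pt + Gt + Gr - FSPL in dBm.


Pr = 17.380 + 9.1100 + 16.450 - 135.23 = -92.29 dBm

-92.29 dBm


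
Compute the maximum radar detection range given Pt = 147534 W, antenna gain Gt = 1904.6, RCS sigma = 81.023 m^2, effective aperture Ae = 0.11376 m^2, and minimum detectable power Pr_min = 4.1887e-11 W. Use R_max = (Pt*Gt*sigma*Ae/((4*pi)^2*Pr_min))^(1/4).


R^4 = 147534*1904.6*81.023*0.11376 / ((4*pi)^2 * 4.1887e-11) = 3.915568e+17
R_max = 3.915568e+17^0.25 = 25015 m

25015 m


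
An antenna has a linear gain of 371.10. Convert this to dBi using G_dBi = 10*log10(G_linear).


G_dBi = 10 * log10(371.10) = 25.69 dBi

25.69 dBi


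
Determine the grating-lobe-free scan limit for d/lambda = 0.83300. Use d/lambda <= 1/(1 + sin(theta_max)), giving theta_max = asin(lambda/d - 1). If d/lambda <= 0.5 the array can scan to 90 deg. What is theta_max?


lambda/d - 1 = 1/0.83300 - 1 = 0.2004802
theta_max = asin(0.2004802) = 11.57 deg

11.57 deg


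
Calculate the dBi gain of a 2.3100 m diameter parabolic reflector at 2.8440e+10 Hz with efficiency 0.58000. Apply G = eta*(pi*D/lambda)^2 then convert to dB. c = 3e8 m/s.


lambda = c / f = 3.0000e+08 / 2.8440e+10 = 0.01054852 m
G_linear = 0.58000 * (pi * 2.3100 / 0.01054852)^2 = 274516.6
G_dBi = 10 * log10(274516.6) = 54.39 dBi

54.39 dBi


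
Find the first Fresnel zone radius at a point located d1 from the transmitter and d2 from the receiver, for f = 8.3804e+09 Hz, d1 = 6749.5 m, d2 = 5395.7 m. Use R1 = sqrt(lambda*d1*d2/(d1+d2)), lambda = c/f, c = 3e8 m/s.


lambda = c / f = 3.0000e+08 / 8.3804e+09 = 0.03579781 m
R1 = sqrt(0.03579781 * 6749.5 * 5395.7 / (6749.5 + 5395.7)) = 10.36 m

10.36 m


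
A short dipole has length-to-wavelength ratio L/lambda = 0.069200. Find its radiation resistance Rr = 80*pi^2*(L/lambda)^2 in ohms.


Rr = 80 * pi^2 * (0.069200)^2 = 80 * 9.869604 * 4.788640e-03 = 3.781 ohm

3.781 ohm


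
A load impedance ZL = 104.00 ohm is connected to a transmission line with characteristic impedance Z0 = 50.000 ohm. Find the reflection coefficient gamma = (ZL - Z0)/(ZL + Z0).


gamma = (104.00 - 50.000) / (104.00 + 50.000) = 0.3506

0.3506


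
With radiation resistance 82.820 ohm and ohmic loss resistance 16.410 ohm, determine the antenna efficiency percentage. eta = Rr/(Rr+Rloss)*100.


eta = 82.820 / (82.820 + 16.410) * 100 = 83.46%

83.46%


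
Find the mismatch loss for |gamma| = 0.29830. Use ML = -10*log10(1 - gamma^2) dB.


ML = -10 * log10(1 - 0.29830^2) = -10 * log10(0.91101711) = 0.4047 dB

0.4047 dB


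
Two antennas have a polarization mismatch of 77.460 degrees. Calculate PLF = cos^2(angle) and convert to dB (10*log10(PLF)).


PLF_linear = cos^2(77.460 deg) = 0.04714159
PLF_dB = 10 * log10(0.04714159) = -13.27 dB

-13.27 dB


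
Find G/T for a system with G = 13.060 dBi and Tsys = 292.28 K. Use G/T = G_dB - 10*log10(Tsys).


G/T = 13.060 - 10*log10(292.28) = 13.060 - 24.65799 = -11.60 dB/K

-11.60 dB/K


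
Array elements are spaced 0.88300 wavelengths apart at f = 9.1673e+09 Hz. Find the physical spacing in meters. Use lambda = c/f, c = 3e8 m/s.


lambda = c / f = 3.0000e+08 / 9.1673e+09 = 0.03272501 m
d = 0.88300 * 0.03272501 = 0.02890 m

0.02890 m


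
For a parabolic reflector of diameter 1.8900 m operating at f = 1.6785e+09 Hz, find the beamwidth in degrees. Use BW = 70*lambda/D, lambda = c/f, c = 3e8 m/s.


lambda = c / f = 3.0000e+08 / 1.6785e+09 = 0.1787310 m
BW = 70 * 0.1787310 / 1.8900 = 6.620 deg

6.620 deg


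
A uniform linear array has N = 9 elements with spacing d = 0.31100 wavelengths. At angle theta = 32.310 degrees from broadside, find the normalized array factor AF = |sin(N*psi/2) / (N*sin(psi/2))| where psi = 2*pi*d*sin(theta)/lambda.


psi = 2*pi*0.31100*sin(32.310 deg) = 1.044450 rad
AF = |sin(9*1.044450/2) / (9*sin(1.044450/2))| = 0.2227

0.2227


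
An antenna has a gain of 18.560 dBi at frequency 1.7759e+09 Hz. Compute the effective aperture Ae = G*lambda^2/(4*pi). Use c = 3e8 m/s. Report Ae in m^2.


lambda = c / f = 3.0000e+08 / 1.7759e+09 = 0.1689284 m
G_linear = 10^(18.560/10) = 71.77943
Ae = G_linear * lambda^2 / (4*pi) = 71.77943 * 0.1689284^2 / (4*pi) = 0.1630 m^2

0.1630 m^2


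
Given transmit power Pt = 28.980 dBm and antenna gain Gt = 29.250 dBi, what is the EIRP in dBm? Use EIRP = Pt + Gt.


EIRP = Pt + Gt = 28.980 + 29.250 = 58.23 dBm

58.23 dBm


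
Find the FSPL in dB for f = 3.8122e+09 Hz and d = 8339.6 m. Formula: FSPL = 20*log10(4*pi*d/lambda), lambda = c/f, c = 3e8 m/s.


lambda = c / f = 3.0000e+08 / 3.8122e+09 = 0.07869472 m
FSPL = 20 * log10(4*pi*8339.6/0.07869472) = 122.5 dB

122.5 dB


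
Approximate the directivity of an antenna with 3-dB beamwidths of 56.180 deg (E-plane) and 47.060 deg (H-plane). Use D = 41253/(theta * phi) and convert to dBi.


D_linear = 41253 / (56.180 * 47.060) = 15.60349
D_dBi = 10 * log10(15.60349) = 11.93 dBi

11.93 dBi


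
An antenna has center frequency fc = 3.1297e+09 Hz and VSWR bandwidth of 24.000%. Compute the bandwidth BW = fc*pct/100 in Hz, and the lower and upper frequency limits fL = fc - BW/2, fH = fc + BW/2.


BW = 3.1297e+09 * 24.000/100 = 7.511280e+08 Hz
fL = 3.1297e+09 - 7.511280e+08/2 = 2.754e+09 Hz
fH = 3.1297e+09 + 7.511280e+08/2 = 3.505e+09 Hz

BW=7.511e+08 Hz, fL=2.754e+09 Hz, fH=3.505e+09 Hz


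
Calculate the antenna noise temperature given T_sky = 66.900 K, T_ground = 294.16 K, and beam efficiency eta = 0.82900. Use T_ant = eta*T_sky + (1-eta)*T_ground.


T_ant = 0.82900 * 66.900 + (1 - 0.82900) * 294.16 = 105.8 K

105.8 K


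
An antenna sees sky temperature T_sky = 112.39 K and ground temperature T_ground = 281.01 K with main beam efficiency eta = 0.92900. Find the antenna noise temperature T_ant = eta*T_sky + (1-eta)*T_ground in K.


T_ant = 0.92900 * 112.39 + (1 - 0.92900) * 281.01 = 124.4 K

124.4 K


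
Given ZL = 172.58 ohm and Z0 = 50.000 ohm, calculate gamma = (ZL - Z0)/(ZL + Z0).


gamma = (172.58 - 50.000) / (172.58 + 50.000) = 0.5507

0.5507


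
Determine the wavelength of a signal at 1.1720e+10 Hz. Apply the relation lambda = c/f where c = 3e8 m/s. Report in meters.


lambda = c / f = 3.0000e+08 / 1.1720e+10 = 0.02560 m

0.02560 m


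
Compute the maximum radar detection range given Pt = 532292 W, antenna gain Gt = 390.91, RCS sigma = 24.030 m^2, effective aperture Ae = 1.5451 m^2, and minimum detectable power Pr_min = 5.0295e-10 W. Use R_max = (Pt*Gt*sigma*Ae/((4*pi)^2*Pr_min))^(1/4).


R^4 = 532292*390.91*24.030*1.5451 / ((4*pi)^2 * 5.0295e-10) = 9.727305e+16
R_max = 9.727305e+16^0.25 = 17660 m

17660 m


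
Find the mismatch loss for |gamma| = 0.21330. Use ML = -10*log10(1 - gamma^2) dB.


ML = -10 * log10(1 - 0.21330^2) = -10 * log10(0.95450311) = 0.2022 dB

0.2022 dB


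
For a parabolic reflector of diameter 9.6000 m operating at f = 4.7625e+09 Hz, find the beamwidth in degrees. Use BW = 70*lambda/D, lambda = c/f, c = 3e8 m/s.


lambda = c / f = 3.0000e+08 / 4.7625e+09 = 0.06299213 m
BW = 70 * 0.06299213 / 9.6000 = 0.4593 deg

0.4593 deg


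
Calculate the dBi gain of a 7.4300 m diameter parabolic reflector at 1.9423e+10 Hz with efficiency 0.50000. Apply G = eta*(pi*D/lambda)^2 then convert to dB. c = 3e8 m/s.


lambda = c / f = 3.0000e+08 / 1.9423e+10 = 0.01544561 m
G_linear = 0.50000 * (pi * 7.4300 / 0.01544561)^2 = 1.141924e+06
G_dBi = 10 * log10(1.141924e+06) = 60.58 dBi

60.58 dBi


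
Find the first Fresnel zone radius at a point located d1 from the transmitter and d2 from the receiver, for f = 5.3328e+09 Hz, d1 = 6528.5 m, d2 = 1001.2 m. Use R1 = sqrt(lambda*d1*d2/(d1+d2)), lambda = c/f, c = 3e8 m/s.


lambda = c / f = 3.0000e+08 / 5.3328e+09 = 0.05625563 m
R1 = sqrt(0.05625563 * 6528.5 * 1001.2 / (6528.5 + 1001.2)) = 6.988 m

6.988 m


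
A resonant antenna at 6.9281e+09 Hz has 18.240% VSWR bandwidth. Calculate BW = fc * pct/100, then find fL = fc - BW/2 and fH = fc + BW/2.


BW = 6.9281e+09 * 18.240/100 = 1.263685e+09 Hz
fL = 6.9281e+09 - 1.263685e+09/2 = 6.296e+09 Hz
fH = 6.9281e+09 + 1.263685e+09/2 = 7.560e+09 Hz

BW=1.264e+09 Hz, fL=6.296e+09 Hz, fH=7.560e+09 Hz


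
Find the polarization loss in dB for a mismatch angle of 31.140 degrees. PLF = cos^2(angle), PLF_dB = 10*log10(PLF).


PLF_linear = cos^2(31.140 deg) = 0.7325755
PLF_dB = 10 * log10(0.7325755) = -1.351 dB

-1.351 dB


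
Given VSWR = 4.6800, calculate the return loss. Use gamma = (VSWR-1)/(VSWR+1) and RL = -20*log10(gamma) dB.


gamma = (4.6800 - 1) / (4.6800 + 1) = 0.6478873
RL = -20 * log10(0.6478873) = 3.770 dB

3.770 dB


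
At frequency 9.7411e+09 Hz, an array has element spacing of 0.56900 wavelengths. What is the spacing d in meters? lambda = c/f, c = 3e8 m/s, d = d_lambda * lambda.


lambda = c / f = 3.0000e+08 / 9.7411e+09 = 0.03079734 m
d = 0.56900 * 0.03079734 = 0.01752 m

0.01752 m


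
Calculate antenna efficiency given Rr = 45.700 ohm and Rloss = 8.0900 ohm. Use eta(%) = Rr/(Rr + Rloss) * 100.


eta = 45.700 / (45.700 + 8.0900) * 100 = 84.96%

84.96%


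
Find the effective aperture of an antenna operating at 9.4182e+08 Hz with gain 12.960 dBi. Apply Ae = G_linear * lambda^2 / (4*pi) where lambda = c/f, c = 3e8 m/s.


lambda = c / f = 3.0000e+08 / 9.4182e+08 = 0.3185322 m
G_linear = 10^(12.960/10) = 19.76970
Ae = G_linear * lambda^2 / (4*pi) = 19.76970 * 0.3185322^2 / (4*pi) = 0.1596 m^2

0.1596 m^2


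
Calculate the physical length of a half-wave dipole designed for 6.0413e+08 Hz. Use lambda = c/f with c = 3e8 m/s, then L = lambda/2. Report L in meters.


lambda = c / f = 3.0000e+08 / 6.0413e+08 = 0.4965819 m
L = lambda / 2 = 0.4965819 / 2 = 0.2483 m

0.2483 m


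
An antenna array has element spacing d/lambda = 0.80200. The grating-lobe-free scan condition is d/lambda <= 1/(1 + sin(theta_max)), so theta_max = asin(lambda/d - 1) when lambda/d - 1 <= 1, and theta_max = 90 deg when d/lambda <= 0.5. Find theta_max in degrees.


lambda/d - 1 = 1/0.80200 - 1 = 0.2468828
theta_max = asin(0.2468828) = 14.29 deg

14.29 deg


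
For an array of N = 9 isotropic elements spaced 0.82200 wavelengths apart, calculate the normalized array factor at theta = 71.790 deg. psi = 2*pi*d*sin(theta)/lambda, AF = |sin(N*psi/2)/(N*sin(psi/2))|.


psi = 2*pi*0.82200*sin(71.790 deg) = 4.906113 rad
AF = |sin(9*4.906113/2) / (9*sin(4.906113/2))| = 0.01508

0.01508


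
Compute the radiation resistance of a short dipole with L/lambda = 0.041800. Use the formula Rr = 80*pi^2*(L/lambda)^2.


Rr = 80 * pi^2 * (0.041800)^2 = 80 * 9.869604 * 1.747240e-03 = 1.380 ohm

1.380 ohm


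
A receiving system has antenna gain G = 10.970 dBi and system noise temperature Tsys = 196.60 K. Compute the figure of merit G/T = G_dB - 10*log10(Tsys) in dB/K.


G/T = 10.970 - 10*log10(196.60) = 10.970 - 22.93584 = -11.97 dB/K

-11.97 dB/K


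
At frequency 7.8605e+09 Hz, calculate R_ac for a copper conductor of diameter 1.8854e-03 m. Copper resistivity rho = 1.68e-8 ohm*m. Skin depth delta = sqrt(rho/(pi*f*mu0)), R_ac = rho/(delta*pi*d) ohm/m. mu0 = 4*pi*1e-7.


delta = sqrt(1.68e-8 / (pi * 7.8605e+09 * 4*pi*1e-7)) = 7.357829e-07 m
R_ac = 1.68e-8 / (7.357829e-07 * pi * 1.8854e-03) = 3.855 ohm/m

3.855 ohm/m


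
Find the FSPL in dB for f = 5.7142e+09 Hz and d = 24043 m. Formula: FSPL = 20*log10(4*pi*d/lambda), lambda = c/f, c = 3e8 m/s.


lambda = c / f = 3.0000e+08 / 5.7142e+09 = 0.05250079 m
FSPL = 20 * log10(4*pi*24043/0.05250079) = 135.2 dB

135.2 dB


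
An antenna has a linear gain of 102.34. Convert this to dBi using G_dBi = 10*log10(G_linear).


G_dBi = 10 * log10(102.34) = 20.10 dBi

20.10 dBi


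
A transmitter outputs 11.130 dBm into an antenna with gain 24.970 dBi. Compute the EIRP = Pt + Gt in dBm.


EIRP = Pt + Gt = 11.130 + 24.970 = 36.10 dBm

36.10 dBm


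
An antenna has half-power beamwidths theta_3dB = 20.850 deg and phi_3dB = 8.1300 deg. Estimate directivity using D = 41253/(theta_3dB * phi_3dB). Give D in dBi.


D_linear = 41253 / (20.850 * 8.1300) = 243.3655
D_dBi = 10 * log10(243.3655) = 23.86 dBi

23.86 dBi


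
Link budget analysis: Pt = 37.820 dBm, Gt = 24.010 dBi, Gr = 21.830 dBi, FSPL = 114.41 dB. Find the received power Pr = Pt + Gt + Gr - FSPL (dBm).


Pr = 37.820 + 24.010 + 21.830 - 114.41 = -30.75 dBm

-30.75 dBm


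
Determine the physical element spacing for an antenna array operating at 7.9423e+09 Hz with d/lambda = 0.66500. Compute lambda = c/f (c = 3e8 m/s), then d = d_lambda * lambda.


lambda = c / f = 3.0000e+08 / 7.9423e+09 = 0.03777243 m
d = 0.66500 * 0.03777243 = 0.02512 m

0.02512 m


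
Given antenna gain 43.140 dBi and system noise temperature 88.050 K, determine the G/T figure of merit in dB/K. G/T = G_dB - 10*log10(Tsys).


G/T = 43.140 - 10*log10(88.050) = 43.140 - 19.44729 = 23.69 dB/K

23.69 dB/K


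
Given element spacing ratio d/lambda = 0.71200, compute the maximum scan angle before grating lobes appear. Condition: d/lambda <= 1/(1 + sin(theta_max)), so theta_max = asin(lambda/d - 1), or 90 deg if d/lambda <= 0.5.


lambda/d - 1 = 1/0.71200 - 1 = 0.4044944
theta_max = asin(0.4044944) = 23.86 deg

23.86 deg


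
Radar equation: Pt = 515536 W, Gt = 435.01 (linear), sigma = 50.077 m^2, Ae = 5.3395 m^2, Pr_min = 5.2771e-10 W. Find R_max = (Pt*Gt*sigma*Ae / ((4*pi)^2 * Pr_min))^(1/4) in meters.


R^4 = 515536*435.01*50.077*5.3395 / ((4*pi)^2 * 5.2771e-10) = 7.195850e+17
R_max = 7.195850e+17^0.25 = 29125 m

29125 m


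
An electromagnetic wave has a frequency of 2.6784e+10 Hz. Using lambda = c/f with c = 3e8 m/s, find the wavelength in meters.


lambda = c / f = 3.0000e+08 / 2.6784e+10 = 0.01120 m

0.01120 m


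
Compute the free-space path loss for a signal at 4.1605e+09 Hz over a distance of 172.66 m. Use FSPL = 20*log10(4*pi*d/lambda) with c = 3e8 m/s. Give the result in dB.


lambda = c / f = 3.0000e+08 / 4.1605e+09 = 0.07210672 m
FSPL = 20 * log10(4*pi*172.66/0.07210672) = 89.57 dB

89.57 dB


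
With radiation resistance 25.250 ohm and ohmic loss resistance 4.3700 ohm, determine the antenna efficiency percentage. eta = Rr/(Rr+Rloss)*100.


eta = 25.250 / (25.250 + 4.3700) * 100 = 85.25%

85.25%


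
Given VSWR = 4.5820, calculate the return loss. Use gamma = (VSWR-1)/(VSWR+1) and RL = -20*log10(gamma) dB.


gamma = (4.5820 - 1) / (4.5820 + 1) = 0.6417055
RL = -20 * log10(0.6417055) = 3.853 dB

3.853 dB


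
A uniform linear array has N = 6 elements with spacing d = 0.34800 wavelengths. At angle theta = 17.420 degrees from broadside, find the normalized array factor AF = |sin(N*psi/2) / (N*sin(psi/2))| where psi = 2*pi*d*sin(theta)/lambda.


psi = 2*pi*0.34800*sin(17.420 deg) = 0.6545955 rad
AF = |sin(6*0.6545955/2) / (6*sin(0.6545955/2))| = 0.4789

0.4789


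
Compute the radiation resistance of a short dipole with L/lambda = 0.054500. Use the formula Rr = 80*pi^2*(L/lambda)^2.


Rr = 80 * pi^2 * (0.054500)^2 = 80 * 9.869604 * 2.970250e-03 = 2.345 ohm

2.345 ohm


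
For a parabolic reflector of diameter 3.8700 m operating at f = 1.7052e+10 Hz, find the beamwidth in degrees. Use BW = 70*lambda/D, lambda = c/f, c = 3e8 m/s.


lambda = c / f = 3.0000e+08 / 1.7052e+10 = 0.01759324 m
BW = 70 * 0.01759324 / 3.8700 = 0.3182 deg

0.3182 deg


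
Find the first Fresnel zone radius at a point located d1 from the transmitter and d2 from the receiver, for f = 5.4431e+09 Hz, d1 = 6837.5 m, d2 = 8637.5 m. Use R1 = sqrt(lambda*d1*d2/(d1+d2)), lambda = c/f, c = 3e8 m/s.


lambda = c / f = 3.0000e+08 / 5.4431e+09 = 0.05511565 m
R1 = sqrt(0.05511565 * 6837.5 * 8637.5 / (6837.5 + 8637.5)) = 14.50 m

14.50 m


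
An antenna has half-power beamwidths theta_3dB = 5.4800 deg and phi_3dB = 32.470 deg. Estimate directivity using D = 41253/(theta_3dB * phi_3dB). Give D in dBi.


D_linear = 41253 / (5.4800 * 32.470) = 231.8423
D_dBi = 10 * log10(231.8423) = 23.65 dBi

23.65 dBi


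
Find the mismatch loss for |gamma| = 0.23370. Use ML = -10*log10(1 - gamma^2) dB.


ML = -10 * log10(1 - 0.23370^2) = -10 * log10(0.94538431) = 0.2439 dB

0.2439 dB


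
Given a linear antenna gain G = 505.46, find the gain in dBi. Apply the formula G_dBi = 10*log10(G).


G_dBi = 10 * log10(505.46) = 27.04 dBi

27.04 dBi


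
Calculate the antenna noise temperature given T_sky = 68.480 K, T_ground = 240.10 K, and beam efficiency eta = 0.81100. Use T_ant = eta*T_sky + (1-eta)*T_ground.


T_ant = 0.81100 * 68.480 + (1 - 0.81100) * 240.10 = 100.9 K

100.9 K


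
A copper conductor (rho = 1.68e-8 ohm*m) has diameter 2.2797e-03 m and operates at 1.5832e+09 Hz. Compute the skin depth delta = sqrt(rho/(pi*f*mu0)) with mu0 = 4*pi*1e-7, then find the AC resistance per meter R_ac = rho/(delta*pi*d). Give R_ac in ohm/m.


delta = sqrt(1.68e-8 / (pi * 1.5832e+09 * 4*pi*1e-7)) = 1.639483e-06 m
R_ac = 1.68e-8 / (1.639483e-06 * pi * 2.2797e-03) = 1.431 ohm/m

1.431 ohm/m


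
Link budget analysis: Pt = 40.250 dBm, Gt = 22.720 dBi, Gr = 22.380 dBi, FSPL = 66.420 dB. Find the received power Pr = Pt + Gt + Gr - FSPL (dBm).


Pr = 40.250 + 22.720 + 22.380 - 66.420 = 18.93 dBm

18.93 dBm


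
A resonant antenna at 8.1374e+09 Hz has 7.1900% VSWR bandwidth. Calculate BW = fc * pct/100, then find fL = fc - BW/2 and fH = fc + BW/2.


BW = 8.1374e+09 * 7.1900/100 = 5.850791e+08 Hz
fL = 8.1374e+09 - 5.850791e+08/2 = 7.845e+09 Hz
fH = 8.1374e+09 + 5.850791e+08/2 = 8.430e+09 Hz

BW=5.851e+08 Hz, fL=7.845e+09 Hz, fH=8.430e+09 Hz


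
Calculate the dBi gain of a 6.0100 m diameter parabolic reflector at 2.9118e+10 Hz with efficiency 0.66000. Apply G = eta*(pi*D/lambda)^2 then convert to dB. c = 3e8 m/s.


lambda = c / f = 3.0000e+08 / 2.9118e+10 = 0.01030291 m
G_linear = 0.66000 * (pi * 6.0100 / 0.01030291)^2 = 2.216526e+06
G_dBi = 10 * log10(2.216526e+06) = 63.46 dBi

63.46 dBi


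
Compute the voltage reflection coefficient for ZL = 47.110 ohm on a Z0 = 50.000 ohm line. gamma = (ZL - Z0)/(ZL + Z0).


gamma = (47.110 - 50.000) / (47.110 + 50.000) = -0.02976

-0.02976


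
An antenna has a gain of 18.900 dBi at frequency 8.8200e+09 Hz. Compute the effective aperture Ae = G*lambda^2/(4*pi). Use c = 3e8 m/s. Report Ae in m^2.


lambda = c / f = 3.0000e+08 / 8.8200e+09 = 0.03401361 m
G_linear = 10^(18.900/10) = 77.62471
Ae = G_linear * lambda^2 / (4*pi) = 77.62471 * 0.03401361^2 / (4*pi) = 7.147e-03 m^2

7.147e-03 m^2


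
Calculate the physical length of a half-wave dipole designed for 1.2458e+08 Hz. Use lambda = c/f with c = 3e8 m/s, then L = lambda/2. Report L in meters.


lambda = c / f = 3.0000e+08 / 1.2458e+08 = 2.408091 m
L = lambda / 2 = 2.408091 / 2 = 1.204 m

1.204 m


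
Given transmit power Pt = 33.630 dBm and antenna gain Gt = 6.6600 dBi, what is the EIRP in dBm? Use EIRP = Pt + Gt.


EIRP = Pt + Gt = 33.630 + 6.6600 = 40.29 dBm

40.29 dBm


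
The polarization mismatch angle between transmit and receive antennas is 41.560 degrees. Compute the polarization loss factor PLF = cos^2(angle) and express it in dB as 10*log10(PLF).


PLF_linear = cos^2(41.560 deg) = 0.5598951
PLF_dB = 10 * log10(0.5598951) = -2.519 dB

-2.519 dB


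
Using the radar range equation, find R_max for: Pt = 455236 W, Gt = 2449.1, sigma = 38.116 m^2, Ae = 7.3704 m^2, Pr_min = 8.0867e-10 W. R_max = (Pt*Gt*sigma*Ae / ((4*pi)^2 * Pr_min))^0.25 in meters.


R^4 = 455236*2449.1*38.116*7.3704 / ((4*pi)^2 * 8.0867e-10) = 2.452734e+18
R_max = 2.452734e+18^0.25 = 39574 m

39574 m


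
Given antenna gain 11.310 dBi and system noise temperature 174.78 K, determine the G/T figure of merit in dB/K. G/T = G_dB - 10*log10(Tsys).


G/T = 11.310 - 10*log10(174.78) = 11.310 - 22.42492 = -11.11 dB/K

-11.11 dB/K


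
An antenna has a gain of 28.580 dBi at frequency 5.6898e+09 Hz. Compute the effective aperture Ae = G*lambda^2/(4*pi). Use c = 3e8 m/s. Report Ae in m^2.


lambda = c / f = 3.0000e+08 / 5.6898e+09 = 0.05272593 m
G_linear = 10^(28.580/10) = 721.1075
Ae = G_linear * lambda^2 / (4*pi) = 721.1075 * 0.05272593^2 / (4*pi) = 0.1595 m^2

0.1595 m^2


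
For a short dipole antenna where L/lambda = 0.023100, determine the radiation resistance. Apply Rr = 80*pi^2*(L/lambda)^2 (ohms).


Rr = 80 * pi^2 * (0.023100)^2 = 80 * 9.869604 * 5.336100e-04 = 0.4213 ohm

0.4213 ohm


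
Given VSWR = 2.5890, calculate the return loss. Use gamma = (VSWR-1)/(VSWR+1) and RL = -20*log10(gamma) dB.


gamma = (2.5890 - 1) / (2.5890 + 1) = 0.4427417
RL = -20 * log10(0.4427417) = 7.077 dB

7.077 dB


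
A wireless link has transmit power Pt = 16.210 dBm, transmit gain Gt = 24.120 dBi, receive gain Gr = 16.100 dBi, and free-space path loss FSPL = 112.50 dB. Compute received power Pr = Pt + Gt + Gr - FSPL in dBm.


Pr = 16.210 + 24.120 + 16.100 - 112.50 = -56.07 dBm

-56.07 dBm


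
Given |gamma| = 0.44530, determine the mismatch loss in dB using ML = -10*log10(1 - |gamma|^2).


ML = -10 * log10(1 - 0.44530^2) = -10 * log10(0.80170791) = 0.9598 dB

0.9598 dB


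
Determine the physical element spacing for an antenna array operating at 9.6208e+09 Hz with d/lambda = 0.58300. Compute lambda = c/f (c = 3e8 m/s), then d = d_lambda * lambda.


lambda = c / f = 3.0000e+08 / 9.6208e+09 = 0.03118244 m
d = 0.58300 * 0.03118244 = 0.01818 m

0.01818 m


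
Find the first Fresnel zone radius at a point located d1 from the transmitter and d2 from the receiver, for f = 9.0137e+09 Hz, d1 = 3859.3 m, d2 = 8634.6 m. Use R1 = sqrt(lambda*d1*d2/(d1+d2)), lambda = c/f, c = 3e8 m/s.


lambda = c / f = 3.0000e+08 / 9.0137e+09 = 0.03328267 m
R1 = sqrt(0.03328267 * 3859.3 * 8634.6 / (3859.3 + 8634.6)) = 9.422 m

9.422 m


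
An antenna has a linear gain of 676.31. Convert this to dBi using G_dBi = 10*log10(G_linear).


G_dBi = 10 * log10(676.31) = 28.30 dBi

28.30 dBi


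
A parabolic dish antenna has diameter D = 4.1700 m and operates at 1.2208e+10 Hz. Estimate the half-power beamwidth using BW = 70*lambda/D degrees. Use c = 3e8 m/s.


lambda = c / f = 3.0000e+08 / 1.2208e+10 = 0.02457405 m
BW = 70 * 0.02457405 / 4.1700 = 0.4125 deg

0.4125 deg


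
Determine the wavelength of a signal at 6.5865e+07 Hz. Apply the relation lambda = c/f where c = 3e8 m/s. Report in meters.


lambda = c / f = 3.0000e+08 / 6.5865e+07 = 4.555 m

4.555 m


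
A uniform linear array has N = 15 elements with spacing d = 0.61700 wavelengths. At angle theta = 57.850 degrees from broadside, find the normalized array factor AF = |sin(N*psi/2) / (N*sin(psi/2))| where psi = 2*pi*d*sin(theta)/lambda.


psi = 2*pi*0.61700*sin(57.850 deg) = 3.282260 rad
AF = |sin(15*3.282260/2) / (15*sin(3.282260/2))| = 0.03296

0.03296


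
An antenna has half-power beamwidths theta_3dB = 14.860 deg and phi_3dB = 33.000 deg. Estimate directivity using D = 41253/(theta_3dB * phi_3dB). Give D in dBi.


D_linear = 41253 / (14.860 * 33.000) = 84.12456
D_dBi = 10 * log10(84.12456) = 19.25 dBi

19.25 dBi


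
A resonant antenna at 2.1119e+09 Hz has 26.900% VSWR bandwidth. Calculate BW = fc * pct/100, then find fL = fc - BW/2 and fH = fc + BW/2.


BW = 2.1119e+09 * 26.900/100 = 5.681011e+08 Hz
fL = 2.1119e+09 - 5.681011e+08/2 = 1.828e+09 Hz
fH = 2.1119e+09 + 5.681011e+08/2 = 2.396e+09 Hz

BW=5.681e+08 Hz, fL=1.828e+09 Hz, fH=2.396e+09 Hz


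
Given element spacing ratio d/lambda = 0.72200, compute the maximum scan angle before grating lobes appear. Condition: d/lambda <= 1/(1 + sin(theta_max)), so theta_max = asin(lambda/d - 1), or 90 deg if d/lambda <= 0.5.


lambda/d - 1 = 1/0.72200 - 1 = 0.3850416
theta_max = asin(0.3850416) = 22.65 deg

22.65 deg


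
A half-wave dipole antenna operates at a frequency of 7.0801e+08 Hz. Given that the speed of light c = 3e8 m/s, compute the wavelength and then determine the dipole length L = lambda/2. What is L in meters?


lambda = c / f = 3.0000e+08 / 7.0801e+08 = 0.4237228 m
L = lambda / 2 = 0.4237228 / 2 = 0.2119 m

0.2119 m


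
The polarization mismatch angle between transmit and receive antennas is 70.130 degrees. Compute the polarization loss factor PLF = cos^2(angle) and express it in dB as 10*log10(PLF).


PLF_linear = cos^2(70.130 deg) = 0.1155233
PLF_dB = 10 * log10(0.1155233) = -9.373 dB

-9.373 dB


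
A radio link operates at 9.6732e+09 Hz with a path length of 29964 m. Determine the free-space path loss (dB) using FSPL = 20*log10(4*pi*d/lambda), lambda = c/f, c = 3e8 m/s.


lambda = c / f = 3.0000e+08 / 9.6732e+09 = 0.03101352 m
FSPL = 20 * log10(4*pi*29964/0.03101352) = 141.7 dB

141.7 dB


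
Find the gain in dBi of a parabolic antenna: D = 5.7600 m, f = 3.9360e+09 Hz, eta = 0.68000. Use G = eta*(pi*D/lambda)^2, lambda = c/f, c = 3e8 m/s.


lambda = c / f = 3.0000e+08 / 3.9360e+09 = 0.07621951 m
G_linear = 0.68000 * (pi * 5.7600 / 0.07621951)^2 = 38328.46
G_dBi = 10 * log10(38328.46) = 45.84 dBi

45.84 dBi


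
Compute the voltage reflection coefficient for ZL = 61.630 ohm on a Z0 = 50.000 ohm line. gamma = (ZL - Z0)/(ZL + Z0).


gamma = (61.630 - 50.000) / (61.630 + 50.000) = 0.1042

0.1042


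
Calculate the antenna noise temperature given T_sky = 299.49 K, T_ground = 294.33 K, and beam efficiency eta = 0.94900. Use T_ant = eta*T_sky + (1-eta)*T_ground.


T_ant = 0.94900 * 299.49 + (1 - 0.94900) * 294.33 = 299.2 K

299.2 K


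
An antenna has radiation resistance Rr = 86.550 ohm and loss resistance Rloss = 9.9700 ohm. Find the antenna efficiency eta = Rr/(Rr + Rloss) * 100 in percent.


eta = 86.550 / (86.550 + 9.9700) * 100 = 89.67%

89.67%


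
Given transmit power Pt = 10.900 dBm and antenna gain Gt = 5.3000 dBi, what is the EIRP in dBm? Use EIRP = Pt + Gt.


EIRP = Pt + Gt = 10.900 + 5.3000 = 16.20 dBm

16.20 dBm


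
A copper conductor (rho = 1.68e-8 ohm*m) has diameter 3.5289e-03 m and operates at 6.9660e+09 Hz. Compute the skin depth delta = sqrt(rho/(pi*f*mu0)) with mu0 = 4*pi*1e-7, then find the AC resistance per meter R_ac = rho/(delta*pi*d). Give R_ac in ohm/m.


delta = sqrt(1.68e-8 / (pi * 6.9660e+09 * 4*pi*1e-7)) = 7.815973e-07 m
R_ac = 1.68e-8 / (7.815973e-07 * pi * 3.5289e-03) = 1.939 ohm/m

1.939 ohm/m


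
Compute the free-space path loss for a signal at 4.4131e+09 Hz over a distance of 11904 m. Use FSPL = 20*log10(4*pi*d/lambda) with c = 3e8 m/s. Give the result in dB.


lambda = c / f = 3.0000e+08 / 4.4131e+09 = 0.06797942 m
FSPL = 20 * log10(4*pi*11904/0.06797942) = 126.9 dB

126.9 dB


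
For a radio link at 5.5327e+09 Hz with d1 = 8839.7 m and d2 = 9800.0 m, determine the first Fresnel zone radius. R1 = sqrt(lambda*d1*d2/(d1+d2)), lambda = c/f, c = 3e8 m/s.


lambda = c / f = 3.0000e+08 / 5.5327e+09 = 0.05422307 m
R1 = sqrt(0.05422307 * 8839.7 * 9800.0 / (8839.7 + 9800.0)) = 15.87 m

15.87 m


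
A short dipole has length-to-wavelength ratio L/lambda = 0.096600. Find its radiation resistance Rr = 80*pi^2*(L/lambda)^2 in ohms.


Rr = 80 * pi^2 * (0.096600)^2 = 80 * 9.869604 * 9.331560e-03 = 7.368 ohm

7.368 ohm


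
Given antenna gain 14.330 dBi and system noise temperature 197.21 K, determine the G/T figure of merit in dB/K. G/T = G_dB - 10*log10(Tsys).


G/T = 14.330 - 10*log10(197.21) = 14.330 - 22.94929 = -8.619 dB/K

-8.619 dB/K


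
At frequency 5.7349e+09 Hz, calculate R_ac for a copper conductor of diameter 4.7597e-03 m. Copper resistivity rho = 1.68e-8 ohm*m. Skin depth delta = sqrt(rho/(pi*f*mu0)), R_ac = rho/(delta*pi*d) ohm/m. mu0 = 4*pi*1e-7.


delta = sqrt(1.68e-8 / (pi * 5.7349e+09 * 4*pi*1e-7)) = 8.614138e-07 m
R_ac = 1.68e-8 / (8.614138e-07 * pi * 4.7597e-03) = 1.304 ohm/m

1.304 ohm/m


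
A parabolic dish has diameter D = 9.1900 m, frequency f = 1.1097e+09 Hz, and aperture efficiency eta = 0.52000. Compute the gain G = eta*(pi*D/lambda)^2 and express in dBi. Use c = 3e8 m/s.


lambda = c / f = 3.0000e+08 / 1.1097e+09 = 0.2703433 m
G_linear = 0.52000 * (pi * 9.1900 / 0.2703433)^2 = 5930.658
G_dBi = 10 * log10(5930.658) = 37.73 dBi

37.73 dBi


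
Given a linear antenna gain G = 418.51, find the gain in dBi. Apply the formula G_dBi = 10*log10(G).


G_dBi = 10 * log10(418.51) = 26.22 dBi

26.22 dBi


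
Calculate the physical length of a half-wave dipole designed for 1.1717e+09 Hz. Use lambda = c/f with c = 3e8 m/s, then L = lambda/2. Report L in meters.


lambda = c / f = 3.0000e+08 / 1.1717e+09 = 0.2560382 m
L = lambda / 2 = 0.2560382 / 2 = 0.1280 m

0.1280 m


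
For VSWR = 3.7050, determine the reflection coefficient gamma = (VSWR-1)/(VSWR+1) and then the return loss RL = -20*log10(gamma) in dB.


gamma = (3.7050 - 1) / (3.7050 + 1) = 0.5749203
RL = -20 * log10(0.5749203) = 4.808 dB

4.808 dB


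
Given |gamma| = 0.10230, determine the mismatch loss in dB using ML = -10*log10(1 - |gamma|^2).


ML = -10 * log10(1 - 0.10230^2) = -10 * log10(0.98953471) = 0.04569 dB

0.04569 dB


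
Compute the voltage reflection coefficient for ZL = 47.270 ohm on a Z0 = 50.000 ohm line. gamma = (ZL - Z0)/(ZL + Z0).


gamma = (47.270 - 50.000) / (47.270 + 50.000) = -0.02807

-0.02807


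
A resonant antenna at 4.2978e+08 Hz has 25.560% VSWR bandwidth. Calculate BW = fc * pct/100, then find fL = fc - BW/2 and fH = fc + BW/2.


BW = 4.2978e+08 * 25.560/100 = 1.098518e+08 Hz
fL = 4.2978e+08 - 1.098518e+08/2 = 3.749e+08 Hz
fH = 4.2978e+08 + 1.098518e+08/2 = 4.847e+08 Hz

BW=1.099e+08 Hz, fL=3.749e+08 Hz, fH=4.847e+08 Hz


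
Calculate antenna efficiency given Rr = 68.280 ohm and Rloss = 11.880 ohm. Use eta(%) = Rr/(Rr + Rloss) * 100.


eta = 68.280 / (68.280 + 11.880) * 100 = 85.18%

85.18%


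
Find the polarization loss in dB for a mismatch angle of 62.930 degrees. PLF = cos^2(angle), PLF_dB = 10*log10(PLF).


PLF_linear = cos^2(62.930 deg) = 0.2070967
PLF_dB = 10 * log10(0.2070967) = -6.838 dB

-6.838 dB


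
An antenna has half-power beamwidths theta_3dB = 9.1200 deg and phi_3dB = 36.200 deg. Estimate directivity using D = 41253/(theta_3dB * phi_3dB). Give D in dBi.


D_linear = 41253 / (9.1200 * 36.200) = 124.9546
D_dBi = 10 * log10(124.9546) = 20.97 dBi

20.97 dBi


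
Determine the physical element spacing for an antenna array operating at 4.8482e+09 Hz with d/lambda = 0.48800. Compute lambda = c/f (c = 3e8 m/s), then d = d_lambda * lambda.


lambda = c / f = 3.0000e+08 / 4.8482e+09 = 0.06187864 m
d = 0.48800 * 0.06187864 = 0.03020 m

0.03020 m


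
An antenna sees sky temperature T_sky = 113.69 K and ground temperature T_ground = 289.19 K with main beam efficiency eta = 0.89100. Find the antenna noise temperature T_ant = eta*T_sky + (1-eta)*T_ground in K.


T_ant = 0.89100 * 113.69 + (1 - 0.89100) * 289.19 = 132.8 K

132.8 K


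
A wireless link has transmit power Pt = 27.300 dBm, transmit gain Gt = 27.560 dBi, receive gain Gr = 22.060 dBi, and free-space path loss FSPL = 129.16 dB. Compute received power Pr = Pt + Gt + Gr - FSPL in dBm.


Pr = 27.300 + 27.560 + 22.060 - 129.16 = -52.24 dBm

-52.24 dBm


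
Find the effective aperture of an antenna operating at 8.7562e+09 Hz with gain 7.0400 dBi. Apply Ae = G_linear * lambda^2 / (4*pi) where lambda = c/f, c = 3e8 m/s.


lambda = c / f = 3.0000e+08 / 8.7562e+09 = 0.03426144 m
G_linear = 10^(7.0400/10) = 5.058247
Ae = G_linear * lambda^2 / (4*pi) = 5.058247 * 0.03426144^2 / (4*pi) = 4.725e-04 m^2

4.725e-04 m^2


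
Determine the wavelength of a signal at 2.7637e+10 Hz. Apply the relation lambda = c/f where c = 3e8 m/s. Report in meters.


lambda = c / f = 3.0000e+08 / 2.7637e+10 = 0.01086 m

0.01086 m


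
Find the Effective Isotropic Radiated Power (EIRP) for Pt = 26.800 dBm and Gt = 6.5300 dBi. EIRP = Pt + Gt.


EIRP = Pt + Gt = 26.800 + 6.5300 = 33.33 dBm

33.33 dBm


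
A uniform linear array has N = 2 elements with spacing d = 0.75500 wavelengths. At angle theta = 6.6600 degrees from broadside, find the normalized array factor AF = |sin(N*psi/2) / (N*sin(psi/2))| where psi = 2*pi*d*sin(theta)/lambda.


psi = 2*pi*0.75500*sin(6.6600 deg) = 0.5501739 rad
AF = |sin(2*0.5501739/2) / (2*sin(0.5501739/2))| = 0.9624

0.9624


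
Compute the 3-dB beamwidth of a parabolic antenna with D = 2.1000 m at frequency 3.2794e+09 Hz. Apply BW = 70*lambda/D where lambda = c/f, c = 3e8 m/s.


lambda = c / f = 3.0000e+08 / 3.2794e+09 = 0.09148015 m
BW = 70 * 0.09148015 / 2.1000 = 3.049 deg

3.049 deg


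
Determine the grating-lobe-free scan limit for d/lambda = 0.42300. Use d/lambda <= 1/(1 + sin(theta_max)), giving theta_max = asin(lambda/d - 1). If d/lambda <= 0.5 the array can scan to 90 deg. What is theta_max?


lambda/d - 1 = 1/0.42300 - 1 = 1.364066 >= 1
d/lambda <= 0.5, so the array can scan to endfire without grating lobes: theta_max = 90 deg

90 deg


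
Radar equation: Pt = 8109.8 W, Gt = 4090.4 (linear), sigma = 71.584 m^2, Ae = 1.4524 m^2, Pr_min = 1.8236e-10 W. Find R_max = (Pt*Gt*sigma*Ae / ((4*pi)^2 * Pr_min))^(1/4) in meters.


R^4 = 8109.8*4090.4*71.584*1.4524 / ((4*pi)^2 * 1.8236e-10) = 1.197647e+17
R_max = 1.197647e+17^0.25 = 18603 m

18603 m
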